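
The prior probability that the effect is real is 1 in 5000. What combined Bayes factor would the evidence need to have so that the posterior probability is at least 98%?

Prior odds = 0.0002/0.9998 = 1/4999.
Target odds = 0.98/0.02 = 49.
Required Bayes factor = 49 ÷ (1/4999) = 244951.

244951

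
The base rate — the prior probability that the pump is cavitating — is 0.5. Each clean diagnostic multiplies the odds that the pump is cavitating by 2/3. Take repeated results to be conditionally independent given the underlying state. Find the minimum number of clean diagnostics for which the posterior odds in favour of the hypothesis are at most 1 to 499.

16

Prior odds: 0.5 ÷ 0.5 = 1.
Likelihood ratio per clean diagnostic = 2/3.
Target odds = 1/499.
Need 1 × (2/3)ⁿ ≤ 1/499, i.e. (2/3)ⁿ ≤ 1/499.
(2/3)¹⁵ = 32768/14348907 is still above 1/499 but (2/3)¹⁶ = 65536/43046721 is at or below it, so n = 16.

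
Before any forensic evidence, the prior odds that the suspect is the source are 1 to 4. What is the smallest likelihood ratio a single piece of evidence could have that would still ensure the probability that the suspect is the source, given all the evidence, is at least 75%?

Prior odds = 0.25.
Target odds = 0.75/0.25 = 3.
Required Bayes factor = 3 ÷ 0.25 = 12.

12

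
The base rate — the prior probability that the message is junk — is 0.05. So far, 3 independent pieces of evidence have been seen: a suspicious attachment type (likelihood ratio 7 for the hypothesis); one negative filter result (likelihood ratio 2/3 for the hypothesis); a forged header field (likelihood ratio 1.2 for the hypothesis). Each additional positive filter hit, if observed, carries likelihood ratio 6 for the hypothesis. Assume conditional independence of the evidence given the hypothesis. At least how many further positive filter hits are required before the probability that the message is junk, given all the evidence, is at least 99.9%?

5

Prior odds = 0.05/0.95 = 1/19.
Combined Bayes factor of the evidence already in hand = 7 × (2/3) × 1.2 = 5.6.
Odds after that evidence = (1/19) × 5.6 = 28/95.
Target odds = 0.999/0.001 = 999.
Need 6ⁿ ≥ 999 ÷ (28/95) = 94905/28.
6⁴ = 1296 falls short of 94905/28 but 6⁵ = 7776 reaches it, so n = 5.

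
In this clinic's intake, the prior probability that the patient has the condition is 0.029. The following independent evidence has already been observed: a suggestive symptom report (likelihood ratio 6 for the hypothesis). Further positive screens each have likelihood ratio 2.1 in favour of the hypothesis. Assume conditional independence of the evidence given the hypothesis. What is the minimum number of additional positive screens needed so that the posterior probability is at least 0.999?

Prior odds = 0.029/0.971 = 29/971.
Bayes factor of the evidence already in hand = 6.
Odds after that evidence = (29/971) × 6 = 174/971.
Target odds = 0.999/0.001 = 999.
Need 2.1ⁿ ≥ 999 ÷ (174/971) = 323343/58.
2.1¹¹ ≈3502.78 falls short of 323343/58 but 2.1¹² ≈7355.83 reaches it, so n = 12.

12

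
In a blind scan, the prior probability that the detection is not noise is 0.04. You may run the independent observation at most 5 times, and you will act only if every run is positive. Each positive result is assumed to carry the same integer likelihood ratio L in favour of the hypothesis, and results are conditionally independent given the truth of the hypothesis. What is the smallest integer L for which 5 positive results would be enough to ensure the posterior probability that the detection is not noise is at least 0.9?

3

Prior odds = 0.04/0.96 = 1/24.
Target odds = 0.9/0.1 = 9.
Need L⁵ ≥ 9 ÷ (1/24) = 216.
2⁵ = 32 < 216 ≤ 243 = 3⁵, so L = 3.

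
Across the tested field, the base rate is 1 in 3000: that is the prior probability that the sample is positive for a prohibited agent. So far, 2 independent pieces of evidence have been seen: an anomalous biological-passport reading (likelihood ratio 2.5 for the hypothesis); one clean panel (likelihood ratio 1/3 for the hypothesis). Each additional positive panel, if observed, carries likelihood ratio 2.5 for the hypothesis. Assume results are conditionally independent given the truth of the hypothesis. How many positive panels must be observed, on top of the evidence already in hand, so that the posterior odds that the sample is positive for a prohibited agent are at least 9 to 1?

Prior odds = (1/3000)/(2999/3000) = 1/2999.
Combined Bayes factor of the evidence already in hand = 2.5 × (1/3) = 5/6.
Odds after that evidence = (1/2999) × 5/6 = 5/17994.
Target odds = 9.
Need 2.5ⁿ ≥ 9 ÷ (5/17994) = 32389.2.
2.5¹¹ = 48828125/2048 falls short of 32389.2 but 2.5¹² = 244140625/4096 reaches it, so n = 12.

12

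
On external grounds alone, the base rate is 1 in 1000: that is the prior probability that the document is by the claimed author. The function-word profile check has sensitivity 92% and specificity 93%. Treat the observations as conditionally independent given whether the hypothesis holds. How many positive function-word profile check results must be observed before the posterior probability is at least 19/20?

4

Prior odds = 0.001/0.999 = 1/999.
False-positive rate = 1 − 0.93 = 0.07; likelihood ratio of a positive = 0.92/0.07 = 92/7.
Target odds: 0.95 ÷ 0.05 = 19.
Need (1/999) × (92/7)ⁿ ≥ 19, i.e. (92/7)ⁿ ≥ 18981.
(92/7)³ = 778688/343 falls short of 18981 but (92/7)⁴ = 71639296/2401 reaches it, so n = 4.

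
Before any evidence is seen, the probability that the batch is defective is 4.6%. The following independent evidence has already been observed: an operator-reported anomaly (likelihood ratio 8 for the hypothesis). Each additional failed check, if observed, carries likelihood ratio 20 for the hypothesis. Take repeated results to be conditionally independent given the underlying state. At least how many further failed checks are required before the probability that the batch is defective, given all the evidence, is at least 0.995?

3

Prior odds = 0.046/0.954 = 23/477.
Bayes factor of the evidence already in hand = 8.
Odds after that evidence = (23/477) × 8 = 184/477.
Target odds = 0.995/0.005 = 199.
Need 20ⁿ ≥ 199 ÷ (184/477) = 94923/184.
20² = 400 falls short of 94923/184 but 20³ = 8000 reaches it, so n = 3.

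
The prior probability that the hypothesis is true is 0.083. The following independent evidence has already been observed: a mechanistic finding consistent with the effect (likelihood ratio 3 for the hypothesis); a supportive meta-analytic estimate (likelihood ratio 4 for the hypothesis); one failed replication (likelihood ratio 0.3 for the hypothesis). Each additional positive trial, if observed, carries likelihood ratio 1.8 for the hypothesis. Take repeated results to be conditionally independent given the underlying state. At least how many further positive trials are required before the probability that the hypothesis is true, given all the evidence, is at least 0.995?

11

Prior odds = 0.083/0.917 = 83/917.
Combined Bayes factor of the evidence already in hand = 3 × 4 × 0.3 = 3.6.
Odds after that evidence = (83/917) × 3.6 = 1494/4585.
Target odds = 0.995/0.005 = 199.
Need 1.8ⁿ ≥ 199 ÷ (1494/4585) = 912415/1494.
1.8¹⁰ ≈357.047 falls short of 912415/1494 but 1.8¹¹ ≈642.684 reaches it, so n = 11.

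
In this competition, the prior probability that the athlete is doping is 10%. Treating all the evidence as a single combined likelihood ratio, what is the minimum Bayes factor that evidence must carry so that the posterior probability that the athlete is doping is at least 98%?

441

Prior odds = 0.1/0.9 = 1/9.
Target odds = 0.98/0.02 = 49.
Required Bayes factor = 49 ÷ (1/9) = 441.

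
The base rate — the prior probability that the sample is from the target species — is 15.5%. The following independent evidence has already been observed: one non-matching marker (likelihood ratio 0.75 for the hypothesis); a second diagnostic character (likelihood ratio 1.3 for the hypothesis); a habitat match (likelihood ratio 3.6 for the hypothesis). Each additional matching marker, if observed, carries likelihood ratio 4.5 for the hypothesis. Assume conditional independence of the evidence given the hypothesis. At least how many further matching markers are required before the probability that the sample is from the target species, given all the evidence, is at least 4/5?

Prior odds = 0.155/0.845 = 31/169.
Combined Bayes factor of the evidence already in hand = 0.75 × 1.3 × 3.6 = 3.51.
Odds after that evidence = (31/169) × 3.51 = 837/1300.
Target odds = 0.8/0.2 = 4.
Need 4.5ⁿ ≥ 4 ÷ (837/1300) = 5200/837.
4.5¹ = 4.5 falls short of 5200/837 but 4.5² = 20.25 reaches it, so n = 2.

2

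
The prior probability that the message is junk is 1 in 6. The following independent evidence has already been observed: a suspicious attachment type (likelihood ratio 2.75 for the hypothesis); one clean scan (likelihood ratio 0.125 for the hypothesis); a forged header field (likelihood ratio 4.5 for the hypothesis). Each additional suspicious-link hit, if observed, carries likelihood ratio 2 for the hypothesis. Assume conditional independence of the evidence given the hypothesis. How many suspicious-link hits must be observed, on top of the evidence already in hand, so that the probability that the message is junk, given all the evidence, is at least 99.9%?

12

Prior odds = (1/6)/(5/6) = 0.2.
Combined Bayes factor of the evidence already in hand = 2.75 × 0.125 × 4.5 = 1.546875.
Odds after that evidence = 0.2 × 1.546875 = 0.309375.
Target odds = 0.999/0.001 = 999.
Need 2ⁿ ≥ 999 ÷ 0.309375 = 35520/11.
2¹¹ = 2048 falls short of 35520/11 but 2¹² = 4096 reaches it, so n = 12.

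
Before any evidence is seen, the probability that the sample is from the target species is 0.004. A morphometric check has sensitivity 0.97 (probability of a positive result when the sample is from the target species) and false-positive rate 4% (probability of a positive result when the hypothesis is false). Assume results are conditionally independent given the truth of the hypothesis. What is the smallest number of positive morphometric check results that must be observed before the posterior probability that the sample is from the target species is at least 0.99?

4

Prior odds = 0.004/0.996 = 1/249.
Likelihood ratio of a positive result = 0.97/0.04 = 24.25.
Target posterior odds = 0.99/0.01 = 99.
Require 24.25ⁿ ≥ 99 ÷ (1/249) = 24651.
24.25³ = 912673/64 falls short of 24651 but 24.25⁴ = 88529281/256 reaches it, so n = 4.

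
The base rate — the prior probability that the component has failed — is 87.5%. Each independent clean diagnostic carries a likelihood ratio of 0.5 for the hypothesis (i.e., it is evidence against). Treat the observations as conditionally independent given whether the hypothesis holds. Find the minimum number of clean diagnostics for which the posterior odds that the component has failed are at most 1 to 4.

5

Prior odds = 0.875/0.125 = 7.
Likelihood ratio per clean diagnostic = 0.5.
Target odds = 0.25.
Require 0.5ⁿ ≤ 0.25 ÷ 7 = 1/28.
0.5⁴ = 0.0625 is still above 1/28 but 0.5⁵ = 0.03125 is at or below it, so n = 5.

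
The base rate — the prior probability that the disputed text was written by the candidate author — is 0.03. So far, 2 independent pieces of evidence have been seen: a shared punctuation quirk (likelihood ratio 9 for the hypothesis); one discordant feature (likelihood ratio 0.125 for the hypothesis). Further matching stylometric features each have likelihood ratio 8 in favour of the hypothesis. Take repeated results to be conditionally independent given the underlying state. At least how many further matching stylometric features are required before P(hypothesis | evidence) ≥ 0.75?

3

Prior odds = 0.03/0.97 = 3/97.
Combined Bayes factor of the evidence already in hand = 9 × 0.125 = 1.125.
Odds after that evidence = (3/97) × 1.125 = 27/776.
Target odds = 0.75/0.25 = 3.
Need 8ⁿ ≥ 3 ÷ (27/776) = 776/9.
8² = 64 falls short of 776/9 but 8³ = 512 reaches it, so n = 3.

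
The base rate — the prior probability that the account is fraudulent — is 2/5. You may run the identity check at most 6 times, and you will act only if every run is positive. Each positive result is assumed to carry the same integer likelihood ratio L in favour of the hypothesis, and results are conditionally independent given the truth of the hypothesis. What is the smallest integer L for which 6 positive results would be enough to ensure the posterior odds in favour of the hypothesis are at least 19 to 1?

2

Prior odds = 0.4/0.6 = 2/3.
Target odds = 19.
Need L⁶ ≥ 19 ÷ (2/3) = 28.5.
1⁶ = 1 < 28.5 ≤ 64 = 2⁶, so L = 2.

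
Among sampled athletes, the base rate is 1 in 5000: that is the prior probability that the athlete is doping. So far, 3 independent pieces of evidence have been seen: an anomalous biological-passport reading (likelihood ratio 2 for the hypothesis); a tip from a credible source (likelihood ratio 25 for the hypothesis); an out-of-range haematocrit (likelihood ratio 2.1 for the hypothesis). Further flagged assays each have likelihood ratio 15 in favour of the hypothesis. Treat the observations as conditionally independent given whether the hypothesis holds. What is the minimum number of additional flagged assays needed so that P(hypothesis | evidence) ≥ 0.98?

Prior odds = 0.0002/0.9998 = 1/4999.
Combined Bayes factor of the evidence already in hand = 2 × 25 × 2.1 = 105.
Odds after that evidence = (1/4999) × 105 = 105/4999.
Target odds = 0.98/0.02 = 49.
Need 15ⁿ ≥ 49 ÷ (105/4999) = 34993/15.
15² = 225 falls short of 34993/15 but 15³ = 3375 reaches it, so n = 3.

3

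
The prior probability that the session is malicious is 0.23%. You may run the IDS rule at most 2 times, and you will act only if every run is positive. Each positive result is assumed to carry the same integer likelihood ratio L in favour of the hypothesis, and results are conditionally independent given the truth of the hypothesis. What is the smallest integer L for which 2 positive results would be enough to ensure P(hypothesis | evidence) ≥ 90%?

Prior odds = 0.0023/0.9977 = 23/9977.
Target odds = 0.9/0.1 = 9.
Need L² ≥ 9 ÷ (23/9977) = 89793/23.
62² = 3844 < 89793/23 ≤ 3969 = 63², so L = 63.

63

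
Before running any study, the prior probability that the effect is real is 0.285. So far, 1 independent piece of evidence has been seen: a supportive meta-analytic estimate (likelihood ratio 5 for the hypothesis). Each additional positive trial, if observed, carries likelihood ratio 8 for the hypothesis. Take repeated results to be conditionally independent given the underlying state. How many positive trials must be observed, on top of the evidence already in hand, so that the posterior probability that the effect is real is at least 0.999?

Prior odds = 0.285/0.715 = 57/143.
Bayes factor of the evidence already in hand = 5.
Odds after that evidence = (57/143) × 5 = 285/143.
Target odds = 0.999/0.001 = 999.
Need 8ⁿ ≥ 999 ÷ (285/143) = 47619/95.
8² = 64 falls short of 47619/95 but 8³ = 512 reaches it, so n = 3.

3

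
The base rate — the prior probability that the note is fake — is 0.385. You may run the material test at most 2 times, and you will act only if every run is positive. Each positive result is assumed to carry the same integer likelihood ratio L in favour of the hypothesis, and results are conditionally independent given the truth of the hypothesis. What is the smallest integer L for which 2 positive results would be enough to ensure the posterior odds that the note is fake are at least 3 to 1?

Prior odds = 0.385/0.615 = 77/123.
Target odds = 3.
Need L² ≥ 3 ÷ (77/123) = 369/77.
2² = 4 < 369/77 ≤ 9 = 3², so L = 3.

3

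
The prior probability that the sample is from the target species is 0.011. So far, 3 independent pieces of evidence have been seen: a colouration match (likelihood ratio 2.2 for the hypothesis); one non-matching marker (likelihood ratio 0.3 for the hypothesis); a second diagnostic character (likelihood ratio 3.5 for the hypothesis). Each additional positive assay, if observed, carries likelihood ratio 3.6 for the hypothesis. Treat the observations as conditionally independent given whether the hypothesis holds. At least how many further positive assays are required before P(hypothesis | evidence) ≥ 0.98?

6

Prior odds = 0.011/0.989 = 11/989.
Combined Bayes factor of the evidence already in hand = 2.2 × 0.3 × 3.5 = 2.31.
Odds after that evidence = (11/989) × 2.31 = 2541/98900.
Target odds = 0.98/0.02 = 49.
Need 3.6ⁿ ≥ 49 ÷ (2541/98900) = 692300/363.
3.6⁵ = 604.66176 falls short of 692300/363 but 3.6⁶ = 34012224/15625 reaches it, so n = 6.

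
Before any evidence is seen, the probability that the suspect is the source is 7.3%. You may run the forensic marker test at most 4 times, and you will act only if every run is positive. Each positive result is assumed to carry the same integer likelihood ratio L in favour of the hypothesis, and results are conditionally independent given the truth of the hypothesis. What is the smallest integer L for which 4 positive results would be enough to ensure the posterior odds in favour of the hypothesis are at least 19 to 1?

4

Prior odds = 0.073/0.927 = 73/927.
Target odds = 19.
Need L⁴ ≥ 19 ÷ (73/927) = 17613/73.
3⁴ = 81 < 17613/73 ≤ 256 = 4⁴, so L = 4.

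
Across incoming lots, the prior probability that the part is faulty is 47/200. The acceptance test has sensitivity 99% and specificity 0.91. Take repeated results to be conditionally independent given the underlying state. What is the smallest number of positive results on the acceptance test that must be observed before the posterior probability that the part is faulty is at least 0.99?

Prior odds = 0.235/0.765 = 47/153.
False-positive rate = 1 − 0.91 = 0.09; likelihood ratio of a positive = 0.99/0.09 = 11.
Target posterior odds = 0.99/0.01 = 99.
Need (47/153) × 11ⁿ ≥ 99, i.e. 11ⁿ ≥ 15147/47.
11² = 121 falls short of 15147/47 but 11³ = 1331 reaches it, so n = 3.

3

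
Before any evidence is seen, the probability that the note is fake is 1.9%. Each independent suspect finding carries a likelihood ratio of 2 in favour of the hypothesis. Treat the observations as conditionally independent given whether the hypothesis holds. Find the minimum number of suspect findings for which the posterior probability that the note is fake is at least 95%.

10

Prior odds = 0.019/0.981 = 19/981.
Likelihood ratio per suspect finding = 2.
Target posterior odds = 0.95/0.05 = 19.
Require 2ⁿ ≥ 19 ÷ (19/981) = 981.
2⁹ = 512 falls short of 981 but 2¹⁰ = 1024 reaches it, so n = 10.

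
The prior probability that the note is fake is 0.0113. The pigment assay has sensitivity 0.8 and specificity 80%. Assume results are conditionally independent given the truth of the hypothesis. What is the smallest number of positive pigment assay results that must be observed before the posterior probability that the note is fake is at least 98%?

Prior odds: 0.0113 ÷ 0.9887 = 113/9887.
False-positive rate = 1 − 0.8 = 0.2; likelihood ratio of a positive = 0.8/0.2 = 4.
Target odds: 0.98 ÷ 0.02 = 49.
Require 4ⁿ ≥ 49 ÷ (113/9887) = 484463/113.
4⁶ = 4096 falls short of 484463/113 but 4⁷ = 16384 reaches it, so n = 7.

7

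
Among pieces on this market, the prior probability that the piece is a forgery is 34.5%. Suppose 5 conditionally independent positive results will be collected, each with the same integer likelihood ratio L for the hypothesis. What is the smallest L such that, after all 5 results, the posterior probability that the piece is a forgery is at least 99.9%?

5

Prior odds = 0.345/0.655 = 69/131.
Target odds = 0.999/0.001 = 999.
Need L⁵ ≥ 999 ÷ (69/131) = 43623/23.
4⁵ = 1024 < 43623/23 ≤ 3125 = 5⁵, so L = 5.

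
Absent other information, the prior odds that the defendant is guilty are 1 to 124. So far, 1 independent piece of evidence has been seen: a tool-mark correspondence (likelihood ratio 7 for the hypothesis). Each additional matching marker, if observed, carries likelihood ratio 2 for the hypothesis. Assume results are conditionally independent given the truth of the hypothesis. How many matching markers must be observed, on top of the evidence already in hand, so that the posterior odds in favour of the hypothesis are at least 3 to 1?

Prior odds = 1/124.
Bayes factor of the evidence already in hand = 7.
Odds after that evidence = (1/124) × 7 = 7/124.
Target odds = 3.
Need 2ⁿ ≥ 3 ÷ (7/124) = 372/7.
2⁵ = 32 falls short of 372/7 but 2⁶ = 64 reaches it, so n = 6.

6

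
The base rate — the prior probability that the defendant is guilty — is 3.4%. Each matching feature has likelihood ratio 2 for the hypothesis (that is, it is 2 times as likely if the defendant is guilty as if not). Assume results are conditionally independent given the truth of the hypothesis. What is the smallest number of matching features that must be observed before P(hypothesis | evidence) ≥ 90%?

8

Prior odds = 0.034/0.966 = 17/483.
Likelihood ratio per matching feature = 2.
Target posterior odds = 0.9/0.1 = 9.
Need (17/483) × 2ⁿ ≥ 9, i.e. 2ⁿ ≥ 4347/17.
2⁷ = 128 falls short of 4347/17 but 2⁸ = 256 reaches it, so n = 8.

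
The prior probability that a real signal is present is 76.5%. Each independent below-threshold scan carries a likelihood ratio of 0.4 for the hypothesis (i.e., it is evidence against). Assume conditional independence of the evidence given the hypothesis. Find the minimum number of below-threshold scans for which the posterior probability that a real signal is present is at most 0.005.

8

Prior odds: 0.765 ÷ 0.235 = 153/47.
Likelihood ratio per below-threshold scan = 0.4.
Target odds: 0.005 ÷ 0.995 = 1/199.
Need (153/47) × 0.4ⁿ ≤ 1/199, i.e. 0.4ⁿ ≤ 47/30447.
0.4⁷ = 128/78125 is still above 47/30447 but 0.4⁸ = 256/390625 is at or below it, so n = 8.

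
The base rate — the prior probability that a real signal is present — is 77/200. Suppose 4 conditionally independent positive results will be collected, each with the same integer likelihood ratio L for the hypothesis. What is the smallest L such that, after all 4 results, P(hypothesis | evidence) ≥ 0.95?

Prior odds = 0.385/0.615 = 77/123.
Target odds = 0.95/0.05 = 19.
Need L⁴ ≥ 19 ÷ (77/123) = 2337/77.
2⁴ = 16 < 2337/77 ≤ 81 = 3⁴, so L = 3.

3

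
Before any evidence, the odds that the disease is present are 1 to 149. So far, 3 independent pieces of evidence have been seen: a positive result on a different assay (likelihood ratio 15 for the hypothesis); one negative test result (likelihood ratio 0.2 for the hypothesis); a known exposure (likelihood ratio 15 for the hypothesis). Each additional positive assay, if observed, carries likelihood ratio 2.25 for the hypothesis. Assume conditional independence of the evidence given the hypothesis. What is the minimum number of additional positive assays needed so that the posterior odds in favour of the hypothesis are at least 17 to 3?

Prior odds = 1/149.
Combined Bayes factor of the evidence already in hand = 15 × 0.2 × 15 = 45.
Odds after that evidence = (1/149) × 45 = 45/149.
Target odds = 17/3.
Need 2.25ⁿ ≥ 17/3 ÷ (45/149) = 2533/135.
2.25³ = 11.390625 falls short of 2533/135 but 2.25⁴ = 25.62890625 reaches it, so n = 4.

4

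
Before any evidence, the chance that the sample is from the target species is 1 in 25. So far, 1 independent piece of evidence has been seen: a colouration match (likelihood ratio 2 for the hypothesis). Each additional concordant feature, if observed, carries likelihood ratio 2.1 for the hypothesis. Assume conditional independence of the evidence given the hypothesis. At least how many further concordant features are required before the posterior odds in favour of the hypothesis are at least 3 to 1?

5

Prior odds = 0.04/0.96 = 1/24.
Bayes factor of the evidence already in hand = 2.
Odds after that evidence = (1/24) × 2 = 1/12.
Target odds = 3.
Need 2.1ⁿ ≥ 3 ÷ (1/12) = 36.
2.1⁴ = 19.4481 falls short of 36 but 2.1⁵ = 4084101/100000 reaches it, so n = 5.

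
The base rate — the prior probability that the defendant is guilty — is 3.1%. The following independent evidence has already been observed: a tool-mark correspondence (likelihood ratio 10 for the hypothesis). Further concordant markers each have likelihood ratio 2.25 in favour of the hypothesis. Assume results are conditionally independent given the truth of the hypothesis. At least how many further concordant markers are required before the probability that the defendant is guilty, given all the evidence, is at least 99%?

Prior odds = 0.031/0.969 = 31/969.
Bayes factor of the evidence already in hand = 10.
Odds after that evidence = (31/969) × 10 = 310/969.
Target odds = 0.99/0.01 = 99.
Need 2.25ⁿ ≥ 99 ÷ (310/969) = 95931/310.
2.25⁷ = 4782969/16384 falls short of 95931/310 but 2.25⁸ = 43046721/65536 reaches it, so n = 8.

8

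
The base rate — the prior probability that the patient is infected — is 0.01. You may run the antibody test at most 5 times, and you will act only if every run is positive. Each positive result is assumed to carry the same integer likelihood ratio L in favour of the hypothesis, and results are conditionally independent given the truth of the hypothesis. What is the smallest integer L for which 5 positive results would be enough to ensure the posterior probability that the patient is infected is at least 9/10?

Prior odds = 0.01/0.99 = 1/99.
Target odds = 0.9/0.1 = 9.
Need L⁵ ≥ 9 ÷ (1/99) = 891.
3⁵ = 243 < 891 ≤ 1024 = 4⁵, so L = 4.

4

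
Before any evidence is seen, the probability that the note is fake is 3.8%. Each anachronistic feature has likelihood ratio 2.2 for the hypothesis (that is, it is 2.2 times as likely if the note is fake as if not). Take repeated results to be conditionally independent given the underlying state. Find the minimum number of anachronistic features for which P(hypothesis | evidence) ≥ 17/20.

7

Prior odds: 0.038 ÷ 0.962 = 19/481.
Likelihood ratio per anachronistic feature = 2.2.
Target posterior odds = 0.85/0.15 = 17/3.
Need (19/481) × 2.2ⁿ ≥ 17/3, i.e. 2.2ⁿ ≥ 8177/57.
2.2⁶ = 1771561/15625 falls short of 8177/57 but 2.2⁷ = 19487171/78125 reaches it, so n = 7.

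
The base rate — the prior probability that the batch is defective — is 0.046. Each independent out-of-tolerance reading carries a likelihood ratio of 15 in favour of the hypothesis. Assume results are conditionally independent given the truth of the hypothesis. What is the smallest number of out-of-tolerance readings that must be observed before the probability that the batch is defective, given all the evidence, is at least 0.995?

Prior odds = 0.046/0.954 = 23/477.
Likelihood ratio per out-of-tolerance reading = 15.
Target odds: 0.995 ÷ 0.005 = 199.
Need (23/477) × 15ⁿ ≥ 199, i.e. 15ⁿ ≥ 94923/23.
15³ = 3375 falls short of 94923/23 but 15⁴ = 50625 reaches it, so n = 4.

4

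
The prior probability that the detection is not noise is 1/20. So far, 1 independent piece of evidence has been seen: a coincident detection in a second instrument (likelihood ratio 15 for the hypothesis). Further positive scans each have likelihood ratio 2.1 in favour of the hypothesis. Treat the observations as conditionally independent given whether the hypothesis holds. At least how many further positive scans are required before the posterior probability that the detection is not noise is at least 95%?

Prior odds = 0.05/0.95 = 1/19.
Bayes factor of the evidence already in hand = 15.
Odds after that evidence = (1/19) × 15 = 15/19.
Target odds = 0.95/0.05 = 19.
Need 2.1ⁿ ≥ 19 ÷ (15/19) = 361/15.
2.1⁴ = 19.4481 falls short of 361/15 but 2.1⁵ = 4084101/100000 reaches it, so n = 5.

5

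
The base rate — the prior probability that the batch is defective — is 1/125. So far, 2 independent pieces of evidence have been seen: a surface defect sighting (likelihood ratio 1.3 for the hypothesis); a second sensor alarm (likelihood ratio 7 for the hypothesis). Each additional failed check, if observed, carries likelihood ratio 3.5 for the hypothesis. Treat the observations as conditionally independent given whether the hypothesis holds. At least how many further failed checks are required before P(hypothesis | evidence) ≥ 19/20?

5

Prior odds = 0.008/0.992 = 1/124.
Combined Bayes factor of the evidence already in hand = 1.3 × 7 = 9.1.
Odds after that evidence = (1/124) × 9.1 = 91/1240.
Target odds = 0.95/0.05 = 19.
Need 3.5ⁿ ≥ 19 ÷ (91/1240) = 23560/91.
3.5⁴ = 150.0625 falls short of 23560/91 but 3.5⁵ = 525.21875 reaches it, so n = 5.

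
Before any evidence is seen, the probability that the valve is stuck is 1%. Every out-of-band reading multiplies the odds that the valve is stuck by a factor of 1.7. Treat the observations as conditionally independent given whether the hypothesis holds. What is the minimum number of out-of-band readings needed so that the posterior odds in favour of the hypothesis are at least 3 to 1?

11

Prior odds: 0.01 ÷ 0.99 = 1/99.
Likelihood ratio per out-of-band reading = 1.7.
Target odds = 3.
Need (1/99) × 1.7ⁿ ≥ 3, i.e. 1.7ⁿ ≥ 297.
1.7¹⁰ ≈201.599 falls short of 297 but 1.7¹¹ ≈342.719 reaches it, so n = 11.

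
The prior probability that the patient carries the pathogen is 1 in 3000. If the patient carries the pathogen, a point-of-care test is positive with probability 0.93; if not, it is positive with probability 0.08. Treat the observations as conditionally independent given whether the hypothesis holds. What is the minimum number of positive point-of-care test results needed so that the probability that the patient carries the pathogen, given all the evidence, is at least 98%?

5

Prior odds: (1/3000) ÷ (2999/3000) = 1/2999.
Likelihood ratio of a positive = 0.93/0.08 = 11.625.
Target odds: 0.98 ÷ 0.02 = 49.
Need (1/2999) × 11.625ⁿ ≥ 49, i.e. 11.625ⁿ ≥ 146951.
11.625⁴ = 74805201/4096 falls short of 146951 but 11.625⁵ ≈212307 reaches it, so n = 5.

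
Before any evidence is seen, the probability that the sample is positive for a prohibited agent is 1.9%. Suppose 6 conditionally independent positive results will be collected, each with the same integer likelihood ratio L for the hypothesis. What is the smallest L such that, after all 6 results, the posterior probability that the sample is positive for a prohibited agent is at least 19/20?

Prior odds = 0.019/0.981 = 19/981.
Target odds = 0.95/0.05 = 19.
Need L⁶ ≥ 19 ÷ (19/981) = 981.
3⁶ = 729 < 981 ≤ 4096 = 4⁶, so L = 4.

4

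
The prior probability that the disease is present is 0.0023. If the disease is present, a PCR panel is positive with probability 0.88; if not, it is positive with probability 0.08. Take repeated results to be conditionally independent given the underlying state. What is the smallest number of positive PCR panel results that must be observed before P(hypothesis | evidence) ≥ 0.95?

Prior odds = 0.0023/0.9977 = 23/9977.
Likelihood ratio of a positive = 0.88/0.08 = 11.
Target odds: 0.95 ÷ 0.05 = 19.
Require 11ⁿ ≥ 19 ÷ (23/9977) = 189563/23.
11³ = 1331 falls short of 189563/23 but 11⁴ = 14641 reaches it, so n = 4.

4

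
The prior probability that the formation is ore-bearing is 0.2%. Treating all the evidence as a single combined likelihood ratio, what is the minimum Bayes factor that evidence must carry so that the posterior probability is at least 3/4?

1497

Prior odds = 0.002/0.998 = 1/499.
Target odds = 0.75/0.25 = 3.
Required Bayes factor = 3 ÷ (1/499) = 1497.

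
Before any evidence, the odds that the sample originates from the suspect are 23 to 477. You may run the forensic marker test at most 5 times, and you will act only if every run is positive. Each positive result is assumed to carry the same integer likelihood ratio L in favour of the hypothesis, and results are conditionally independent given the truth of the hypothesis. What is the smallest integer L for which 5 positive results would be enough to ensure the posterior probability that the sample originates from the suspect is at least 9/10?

3

Prior odds = 23/477.
Target odds = 0.9/0.1 = 9.
Need L⁵ ≥ 9 ÷ (23/477) = 4293/23.
2⁵ = 32 < 4293/23 ≤ 243 = 3⁵, so L = 3.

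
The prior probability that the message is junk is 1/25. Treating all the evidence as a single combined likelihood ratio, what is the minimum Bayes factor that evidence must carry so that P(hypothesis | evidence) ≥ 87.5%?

168

Prior odds = 0.04/0.96 = 1/24.
Target odds = 0.875/0.125 = 7.
Required Bayes factor = 7 ÷ (1/24) = 168.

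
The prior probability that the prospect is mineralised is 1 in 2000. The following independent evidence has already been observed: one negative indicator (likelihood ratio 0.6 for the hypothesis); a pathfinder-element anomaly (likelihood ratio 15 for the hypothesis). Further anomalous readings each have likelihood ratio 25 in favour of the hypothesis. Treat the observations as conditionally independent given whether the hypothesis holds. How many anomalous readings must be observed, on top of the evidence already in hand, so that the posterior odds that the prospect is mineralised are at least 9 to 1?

Prior odds = 0.0005/0.9995 = 1/1999.
Combined Bayes factor of the evidence already in hand = 0.6 × 15 = 9.
Odds after that evidence = (1/1999) × 9 = 9/1999.
Target odds = 9.
Need 25ⁿ ≥ 9 ÷ (9/1999) = 1999.
25² = 625 falls short of 1999 but 25³ = 15625 reaches it, so n = 3.

3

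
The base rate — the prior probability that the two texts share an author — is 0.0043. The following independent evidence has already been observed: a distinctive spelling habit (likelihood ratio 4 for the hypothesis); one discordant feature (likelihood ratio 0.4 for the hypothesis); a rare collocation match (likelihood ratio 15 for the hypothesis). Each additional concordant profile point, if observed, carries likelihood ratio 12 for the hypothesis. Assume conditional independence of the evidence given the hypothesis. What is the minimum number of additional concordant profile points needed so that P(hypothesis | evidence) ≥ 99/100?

Prior odds = 0.0043/0.9957 = 43/9957.
Combined Bayes factor of the evidence already in hand = 4 × 0.4 × 15 = 24.
Odds after that evidence = (43/9957) × 24 = 344/3319.
Target odds = 0.99/0.01 = 99.
Need 12ⁿ ≥ 99 ÷ (344/3319) = 328581/344.
12² = 144 falls short of 328581/344 but 12³ = 1728 reaches it, so n = 3.

3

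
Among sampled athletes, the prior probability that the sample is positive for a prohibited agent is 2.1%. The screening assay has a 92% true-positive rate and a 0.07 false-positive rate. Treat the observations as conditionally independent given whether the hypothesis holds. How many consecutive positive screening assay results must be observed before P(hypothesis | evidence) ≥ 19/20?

3

Prior odds = 0.021/0.979 = 21/979.
Likelihood ratio of a positive result = 0.92/0.07 = 92/7.
Target odds: 0.95 ÷ 0.05 = 19.
Need (21/979) × (92/7)ⁿ ≥ 19, i.e. (92/7)ⁿ ≥ 18601/21.
(92/7)² = 8464/49 falls short of 18601/21 but (92/7)³ = 778688/343 reaches it, so n = 3.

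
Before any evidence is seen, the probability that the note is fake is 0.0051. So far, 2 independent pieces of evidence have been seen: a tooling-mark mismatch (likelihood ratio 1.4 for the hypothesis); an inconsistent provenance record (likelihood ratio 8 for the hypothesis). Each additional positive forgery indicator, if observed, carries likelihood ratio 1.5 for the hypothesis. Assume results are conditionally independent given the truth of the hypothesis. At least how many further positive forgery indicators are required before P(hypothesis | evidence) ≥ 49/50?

17

Prior odds = 0.0051/0.9949 = 51/9949.
Combined Bayes factor of the evidence already in hand = 1.4 × 8 = 11.2.
Odds after that evidence = (51/9949) × 11.2 = 2856/49745.
Target odds = 0.98/0.02 = 49.
Need 1.5ⁿ ≥ 49 ÷ (2856/49745) = 348215/408.
1.5¹⁶ = 43046721/65536 falls short of 348215/408 but 1.5¹⁷ = 129140163/131072 reaches it, so n = 17.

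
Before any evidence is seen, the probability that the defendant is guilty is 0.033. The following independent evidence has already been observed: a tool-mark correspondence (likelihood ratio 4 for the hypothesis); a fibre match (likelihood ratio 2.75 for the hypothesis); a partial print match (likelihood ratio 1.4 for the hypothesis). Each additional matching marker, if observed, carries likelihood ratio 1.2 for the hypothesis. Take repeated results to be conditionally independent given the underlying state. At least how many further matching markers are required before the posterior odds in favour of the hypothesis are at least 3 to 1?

Prior odds = 0.033/0.967 = 33/967.
Combined Bayes factor of the evidence already in hand = 4 × 2.75 × 1.4 = 15.4.
Odds after that evidence = (33/967) × 15.4 = 2541/4835.
Target odds = 3.
Need 1.2ⁿ ≥ 3 ÷ (2541/4835) = 4835/847.
1.2⁹ = 10077696/1953125 falls short of 4835/847 but 1.2¹⁰ = 60466176/9765625 reaches it, so n = 10.

10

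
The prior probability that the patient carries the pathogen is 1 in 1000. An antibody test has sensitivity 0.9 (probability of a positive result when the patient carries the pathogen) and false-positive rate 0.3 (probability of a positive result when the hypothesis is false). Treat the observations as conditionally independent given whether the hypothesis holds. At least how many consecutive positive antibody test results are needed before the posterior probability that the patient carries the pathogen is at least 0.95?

Prior odds: 0.001 ÷ 0.999 = 1/999.
Likelihood ratio of a positive result = 0.9/0.3 = 3.
Target odds: 0.95 ÷ 0.05 = 19.
Require 3ⁿ ≥ 19 ÷ (1/999) = 18981.
3⁸ = 6561 falls short of 18981 but 3⁹ = 19683 reaches it, so n = 9.

9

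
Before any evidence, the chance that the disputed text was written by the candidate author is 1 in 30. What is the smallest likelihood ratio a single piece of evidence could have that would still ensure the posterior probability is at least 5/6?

145

Prior odds = (1/30)/(29/30) = 1/29.
Target odds = (5/6)/(1/6) = 5.
Required Bayes factor = 5 ÷ (1/29) = 145.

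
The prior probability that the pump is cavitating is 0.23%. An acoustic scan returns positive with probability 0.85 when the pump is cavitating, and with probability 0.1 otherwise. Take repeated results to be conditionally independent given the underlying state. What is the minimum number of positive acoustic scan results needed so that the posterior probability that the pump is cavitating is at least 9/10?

Prior odds = 0.0023/0.9977 = 23/9977.
Likelihood ratio of a positive result = 0.85/0.1 = 8.5.
Target posterior odds = 0.9/0.1 = 9.
Need (23/9977) × 8.5ⁿ ≥ 9, i.e. 8.5ⁿ ≥ 89793/23.
8.5³ = 614.125 falls short of 89793/23 but 8.5⁴ = 5220.0625 reaches it, so n = 4.

4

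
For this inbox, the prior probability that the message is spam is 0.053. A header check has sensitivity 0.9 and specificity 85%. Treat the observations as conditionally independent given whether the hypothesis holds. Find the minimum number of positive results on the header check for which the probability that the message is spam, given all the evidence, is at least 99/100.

Prior odds = 0.053/0.947 = 53/947.
False-positive rate = 1 − 0.85 = 0.15; likelihood ratio of a positive = 0.9/0.15 = 6.
Target odds: 0.99 ÷ 0.01 = 99.
Need (53/947) × 6ⁿ ≥ 99, i.e. 6ⁿ ≥ 93753/53.
6⁴ = 1296 falls short of 93753/53 but 6⁵ = 7776 reaches it, so n = 5.

5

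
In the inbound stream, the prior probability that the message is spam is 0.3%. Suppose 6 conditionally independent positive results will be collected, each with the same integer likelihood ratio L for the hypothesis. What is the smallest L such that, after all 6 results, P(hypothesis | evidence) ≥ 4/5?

Prior odds = 0.003/0.997 = 3/997.
Target odds = 0.8/0.2 = 4.
Need L⁶ ≥ 4 ÷ (3/997) = 3988/3.
3⁶ = 729 < 3988/3 ≤ 4096 = 4⁶, so L = 4.

4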